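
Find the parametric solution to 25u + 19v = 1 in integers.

Step 1: Compute gcd(25, 19) = 1.
Since 1 divides 1, solutions exist.

Step 2: Find a particular solution using extended Euclidean algorithm.
We get u₀ = -3, v₀ = 4.
Check: 25*-3 + 19*4 = 1 = 1 ✓

Step 3: Write the general solution.
u = -3 + (19/1)t = -3 + 19t
v = 4 - (25/1)t = 4 - 25t
for any integer t.

u = -3 + 19t, v = 4 - 25t for integer t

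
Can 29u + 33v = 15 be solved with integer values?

Step 1: Compute gcd(29, 33).
gcd(29, 33) = 1

Step 2: Check divisibility.
Does 1 divide 15? 15 = 1 x 15, so yes.

By the theorem on linear Diophantine equations, 29u + 33v = 15 has integer solutions if and only if gcd(29, 33) divides 15. Since 1 | 15, solutions exist.

Yes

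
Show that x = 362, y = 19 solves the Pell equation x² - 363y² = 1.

Compute x² = 362² = 131044
Compute 363y² = 363·19² = 363·361 = 131043
x² - 363y² = 131044 - 131043 = 1
Since this equals 1, (362, 19) is a solution.

Yes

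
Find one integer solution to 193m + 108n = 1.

Step 1: Check solvability.
gcd(193, 108) = 1
Since 1 divides 1, solutions exist.

Step 2: Apply extended Euclidean algorithm to find gcd.
We find integers such that 193*x0 + 108*y0 = 1

Step 3: Scale the particular solution.
Multiply by 1/1 = 1:
m = -47, n = 84

Step 4: Verify.
193*(-47) + 108*(84) = 1 = 1 ✓

m = -47, n = 84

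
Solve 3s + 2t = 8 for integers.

Step 1: Check solvability.
gcd(3, 2) = 1
Since 1 divides 8, solutions exist.

Step 2: Apply extended Euclidean algorithm to find gcd.
We find integers such that 3*x0 + 2*y0 = 1

Step 3: Scale the particular solution.
Multiply by 8/1 = 8:
s = 8, t = -8

Step 4: Verify.
3*(8) + 2*(-8) = 8 = 8 ✓

s = 8, t = -8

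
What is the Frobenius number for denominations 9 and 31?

For two coprime denominations a and b, the Frobenius number (largest value not representable as a non-negative combination) is ab - a - b.
Here gcd(9, 31) = 1, so they are coprime.
F(9, 31) = 9·31 - 9 - 31 = 279 - 40 = 239

239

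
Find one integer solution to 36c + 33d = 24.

Step 1: Check solvability.
gcd(36, 33) = 3
Since 3 divides 24, solutions exist.

Step 2: Apply extended Euclidean algorithm to find gcd.
We find integers such that 36*x0 + 33*y0 = 3

Step 3: Scale the particular solution.
Multiply by 24/3 = 8:
c = 8, d = -8

Step 4: Verify.
36*(8) + 33*(-8) = 24 = 24 ✓

c = 8, d = -8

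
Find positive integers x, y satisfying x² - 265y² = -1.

We need x² = 265y² - 1. Try successive y:
y = 1: x² = 265·1² - 1 = 264, not a perfect square
y = 2: x² = 265·2² - 1 = 1059, not a perfect square
y = 3: x² = 265·3² - 1 = 2384, not a perfect square
...
y = 373: x² = 265·373² - 1 = 36869184 = 6072² ✓
Check: 6072² - 265·373² = 36869184 - 36869185 = -1 ✓

x = 6072, y = 373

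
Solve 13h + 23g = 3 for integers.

Step 1: Check solvability.
gcd(13, 23) = 1
Since 1 divides 3, solutions exist.

Step 2: Apply extended Euclidean algorithm to find gcd.
We find integers such that 13*x0 + 23*y0 = 1

Step 3: Scale the particular solution.
Multiply by 3/1 = 3:
h = -21, g = 12

Step 4: Verify.
13*(-21) + 23*(12) = 3 = 3 ✓

h = -21, g = 12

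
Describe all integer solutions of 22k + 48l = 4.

Step 1: Compute gcd(22, 48) = 2.
Since 2 divides 4, solutions exist.

Step 2: Find a particular solution using extended Euclidean algorithm.
We get k₀ = 22, l₀ = -10.
Check: 22*22 + 48*-10 = 4 = 4 ✓

Step 3: Write the general solution.
k = 22 + (48/2)t = 22 + 24t
l = -10 - (22/2)t = -10 - 11t
for any integer t.

k = 22 + 24t, l = -10 - 11t for integer t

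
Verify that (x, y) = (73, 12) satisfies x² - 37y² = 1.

Compute x² = 73² = 5329
Compute 37y² = 37·12² = 37·144 = 5328
x² - 37y² = 5329 - 5328 = 1
Since this equals 1, (73, 12) is a solution.

Yes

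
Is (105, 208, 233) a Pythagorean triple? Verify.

Compute a² + b² = 105² + 208² = 11025 + 43264 = 54289
Compute c² = 233² = 54289
Since 54289 = 54289, confirmed.

Yes, it is a Pythagorean triple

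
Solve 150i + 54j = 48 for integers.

Step 1: Check solvability.
gcd(150, 54) = 6
Since 6 divides 48, solutions exist.

Step 2: Apply extended Euclidean algorithm to find gcd.
We find integers such that 150*x0 + 54*y0 = 6

Step 3: Scale the particular solution.
Multiply by 48/6 = 8:
i = 32, j = -88

Step 4: Verify.
150*(32) + 54*(-88) = 48 = 48 ✓

i = 32, j = -88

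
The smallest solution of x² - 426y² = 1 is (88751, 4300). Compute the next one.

Solutions to x² - Dy² = 1 are generated by powers of (x₀ + y₀√D).
The next solution satisfies x₁ + y₁√426 = (x₀ + y₀√426)², giving:
x₁ = x₀² + 426y₀² = 88751² + 426·4300² = 7876740001 + 7876740000 = 15753480001
y₁ = 2x₀y₀ = 2·88751·4300 = 763258600

Verify: 15753480001² - 426·763258600² = 248172132141906960001 - 248172132141906960000 = 1 ✓

x = 15753480001, y = 763258600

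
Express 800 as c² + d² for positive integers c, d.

We need to find integers c, d > 0 such that c² + d² = 800.
Trying c = 4: d² = 800 - 4² = 800 - 16 = 784
d = 28
Check: 4² + 28² = 16 + 784 = 800 ✓

800 = 4² + 28²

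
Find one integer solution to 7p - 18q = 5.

Step 1: Check solvability.
gcd(7, 18) = 1
Since 1 divides 5, solutions exist.

Step 2: Apply extended Euclidean algorithm to find gcd.
We find integers such that 7*x0 + 18*y0 = 1

Step 3: Scale the particular solution.
Multiply by 5/1 = 5:
p = -25, q = -10

Step 4: Verify.
7*(-25) - 18*(-10) = 5 = 5 ✓

p = -25, q = -10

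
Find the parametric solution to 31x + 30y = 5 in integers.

Step 1: Compute gcd(31, 30) = 1.
Since 1 divides 5, solutions exist.

Step 2: Find a particular solution using extended Euclidean algorithm.
We get x₀ = 5, y₀ = -5.
Check: 31*5 + 30*-5 = 5 = 5 ✓

Step 3: Write the general solution.
x = 5 + (30/1)t = 5 + 30t
y = -5 - (31/1)t = -5 - 31t
for any integer t.

x = 5 + 30t, y = -5 - 31t for integer t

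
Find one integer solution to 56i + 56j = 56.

Step 1: Check solvability.
gcd(56, 56) = 56
Since 56 divides 56, solutions exist.

Step 2: Apply extended Euclidean algorithm to find gcd.
We find integers such that 56*x0 + 56*y0 = 56

Step 3: Scale the particular solution.
Multiply by 56/56 = 1:
i = 0, j = 1

Step 4: Verify.
56*(0) + 56*(1) = 56 = 56 ✓

i = 0, j = 1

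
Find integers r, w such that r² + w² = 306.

We need to find integers r, w > 0 such that r² + w² = 306.
Trying r = 9: w² = 306 - 9² = 306 - 81 = 225
w = 15
Check: 9² + 15² = 81 + 225 = 306 ✓

306 = 9² + 15²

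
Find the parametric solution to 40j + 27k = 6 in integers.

Step 1: Compute gcd(40, 27) = 1.
Since 1 divides 6, solutions exist.

Step 2: Find a particular solution using extended Euclidean algorithm.
We get j₀ = -12, k₀ = 18.
Check: 40*-12 + 27*18 = 6 = 6 ✓

Step 3: Write the general solution.
j = -12 + (27/1)t = -12 + 27t
k = 18 - (40/1)t = 18 - 40t
for any integer t.

j = -12 + 27t, k = 18 - 40t for integer t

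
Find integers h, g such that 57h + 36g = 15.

Step 1: Check solvability.
gcd(57, 36) = 3
Since 3 divides 15, solutions exist.

Step 2: Apply extended Euclidean algorithm to find gcd.
We find integers such that 57*x0 + 36*y0 = 3

Step 3: Scale the particular solution.
Multiply by 15/3 = 5:
h = -25, g = 40

Step 4: Verify.
57*(-25) + 36*(40) = 15 = 15 ✓

h = -25, g = 40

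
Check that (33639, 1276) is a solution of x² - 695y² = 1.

Compute x² = 33639² = 1131582321
Compute 695y² = 695·1276² = 695·1628176 = 1131582320
x² - 695y² = 1131582321 - 1131582320 = 1
Since this equals 1, (33639, 1276) is a solution.

Yes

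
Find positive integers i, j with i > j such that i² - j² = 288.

Factor: i² - j² = (i+j)(i-j) = 288.
We need two factors of 288 with the same parity.
Use i+j = 144 and i-j = 2 (product 144·2 = 288).
Adding: 2i = 146, so i = 73.
Subtracting: 2j = 142, so j = 71.
Check: 73² - 71² = 5329 - 5041 = 288 ✓

i = 73, j = 71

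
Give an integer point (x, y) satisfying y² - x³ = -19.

Try small integer x values and check whether x³ - 19 is a perfect square.
x = 7: x³ - 19 = 7³ - 19 = 343 - 19 = 324
Is 324 a perfect square? 18² = 324 ✓
So (x, y) = (7, 18) is a solution.

x = 7, y = 18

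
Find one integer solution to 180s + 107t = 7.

Step 1: Check solvability.
gcd(180, 107) = 1
Since 1 divides 7, solutions exist.

Step 2: Apply extended Euclidean algorithm to find gcd.
We find integers such that 180*x0 + 107*y0 = 1

Step 3: Scale the particular solution.
Multiply by 7/1 = 7:
s = 154, t = -259

Step 4: Verify.
180*(154) + 107*(-259) = 7 = 7 ✓

s = 154, t = -259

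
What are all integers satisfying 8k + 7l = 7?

Step 1: Compute gcd(8, 7) = 1.
Since 1 divides 7, solutions exist.

Step 2: Find a particular solution using extended Euclidean algorithm.
We get k₀ = 7, l₀ = -7.
Check: 8*7 + 7*-7 = 7 = 7 ✓

Step 3: Write the general solution.
k = 7 + (7/1)t = 7 + 7t
l = -7 - (8/1)t = -7 - 8t
for any integer t.

k = 7 + 7t, l = -7 - 8t for integer t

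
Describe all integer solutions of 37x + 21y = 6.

Step 1: Compute gcd(37, 21) = 1.
Since 1 divides 6, solutions exist.

Step 2: Find a particular solution using extended Euclidean algorithm.
We get x₀ = 24, y₀ = -42.
Check: 37*24 + 21*-42 = 6 = 6 ✓

Step 3: Write the general solution.
x = 24 + (21/1)t = 24 + 21t
y = -42 - (37/1)t = -42 - 37t
for any integer t.

x = 24 + 21t, y = -42 - 37t for integer t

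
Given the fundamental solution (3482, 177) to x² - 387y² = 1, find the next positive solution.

Solutions to x² - Dy² = 1 are generated by powers of (x₀ + y₀√D).
The next solution satisfies x₁ + y₁√387 = (x₀ + y₀√387)², giving:
x₁ = x₀² + 387y₀² = 3482² + 387·177² = 12124324 + 12124323 = 24248647
y₁ = 2x₀y₀ = 2·3482·177 = 1232628

Verify: 24248647² - 387·1232628² = 587996881330609 - 587996881330608 = 1 ✓

x = 24248647, y = 1232628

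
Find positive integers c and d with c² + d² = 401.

We need to find integers c, d > 0 such that c² + d² = 401.
Trying c = 1: d² = 401 - 1² = 401 - 1 = 400
d = 20
Check: 1² + 20² = 1 + 400 = 401 ✓

401 = 1² + 20²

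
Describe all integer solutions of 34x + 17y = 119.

Step 1: Compute gcd(34, 17) = 17.
Since 17 divides 119, solutions exist.

Step 2: Find a particular solution using extended Euclidean algorithm.
We get x₀ = 0, y₀ = 7.
Check: 34*0 + 17*7 = 119 = 119 ✓

Step 3: Write the general solution.
x = 0 + (17/17)t = 0 + 1t
y = 7 - (34/17)t = 7 - 2t
for any integer t.

x = 0 + 1t, y = 7 - 2t for integer t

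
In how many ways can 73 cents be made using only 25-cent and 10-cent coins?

We need non-negative integers (x, y) with 25x + 10y = 73.
For each x from 0 to 2, check if (73 - 25x) is a non-negative multiple of 10.
Solutions (x, y): none
Count: 0

0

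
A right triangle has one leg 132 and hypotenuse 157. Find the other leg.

a² = c² - b² = 24649 - 17424 = 7225
a = 85

85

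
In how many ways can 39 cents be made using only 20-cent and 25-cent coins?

We need non-negative integers (x, y) with 20x + 25y = 39.
For each x from 0 to 1, check if (39 - 20x) is a non-negative multiple of 25.
Solutions (x, y): none
Count: 0

0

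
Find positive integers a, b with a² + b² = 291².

We need a² + b² = 291² = 84681.
Trying: 195² + 216² = 38025 + 46656 = 84681 ✓

(195, 216, 291)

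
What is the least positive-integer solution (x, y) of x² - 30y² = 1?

We seek the smallest positive integers (x, y) with x² - 30y² = 1, i.e., x² = 30y² + 1.
Try successive y values:
y = 1: x² = 30·1² + 1 = 31, not a perfect square
y = 2: x² = 30·2² + 1 = 121, x = 11 ✓

Verify: 11² - 30·2² = 121 - 120 = 1 ✓

x = 11, y = 2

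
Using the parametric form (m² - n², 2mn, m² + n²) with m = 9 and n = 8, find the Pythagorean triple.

a = m² - n² = 81 - 64 = 17
b = 2mn = 2·9·8 = 144
c = m² + n² = 81 + 64 = 145
Verify: 17² + 144² = 289 + 20736 = 21025 = 145² ✓

(17, 144, 145)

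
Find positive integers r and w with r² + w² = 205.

We need to find integers r, w > 0 such that r² + w² = 205.
Trying r = 3: w² = 205 - 3² = 205 - 9 = 196
w = 14
Check: 3² + 14² = 9 + 196 = 205 ✓

205 = 3² + 14²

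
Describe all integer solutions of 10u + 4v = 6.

Step 1: Compute gcd(10, 4) = 2.
Since 2 divides 6, solutions exist.

Step 2: Find a particular solution using extended Euclidean algorithm.
We get u₀ = 3, v₀ = -6.
Check: 10*3 + 4*-6 = 6 = 6 ✓

Step 3: Write the general solution.
u = 3 + (4/2)t = 3 + 2t
v = -6 - (10/2)t = -6 - 5t
for any integer t.

u = 3 + 2t, v = -6 - 5t for integer t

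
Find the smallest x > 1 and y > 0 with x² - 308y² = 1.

We seek the smallest positive integers (x, y) with x² - 308y² = 1, i.e., x² = 308y² + 1.
Try successive y values:
y = 1: x² = 308·1² + 1 = 309, not a perfect square
y = 2: x² = 308·2² + 1 = 1233, not a perfect square
y = 3: x² = 308·3² + 1 = 2773, not a perfect square
... continuing the search (or via continued fractions) ...
y = 20: x² = 308·20² + 1 = 123201, x = 351 ✓

Verify: 351² - 308·20² = 123201 - 123200 = 1 ✓

x = 351, y = 20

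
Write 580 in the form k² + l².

We need to find integers k, l > 0 such that k² + l² = 580.
Trying k = 2: l² = 580 - 2² = 580 - 4 = 576
l = 24
Check: 2² + 24² = 4 + 576 = 580 ✓

580 = 2² + 24²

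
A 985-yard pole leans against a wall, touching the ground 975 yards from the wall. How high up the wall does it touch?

The ladder, wall, and ground form a right triangle with hypotenuse 985 and one leg 975.
By the Pythagorean theorem: h² = 985² - 975² = 970225 - 950625 = 19600
h = √19600 = 140 yards

140 yards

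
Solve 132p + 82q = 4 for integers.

Step 1: Check solvability.
gcd(132, 82) = 2
Since 2 divides 4, solutions exist.

Step 2: Apply extended Euclidean algorithm to find gcd.
We find integers such that 132*x0 + 82*y0 = 2

Step 3: Scale the particular solution.
Multiply by 4/2 = 2:
p = -36, q = 58

Step 4: Verify.
132*(-36) + 82*(58) = 4 = 4 ✓

p = -36, q = 58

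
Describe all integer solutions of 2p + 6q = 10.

Step 1: Compute gcd(2, 6) = 2.
Since 2 divides 10, solutions exist.

Step 2: Find a particular solution using extended Euclidean algorithm.
We get p₀ = 5, q₀ = 0.
Check: 2*5 + 6*0 = 10 = 10 ✓

Step 3: Write the general solution.
p = 5 + (6/2)t = 5 + 3t
q = 0 - (2/2)t = 0 - 1t
for any integer t.

p = 5 + 3t, q = 0 - 1t for integer t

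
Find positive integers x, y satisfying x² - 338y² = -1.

We need x² = 338y² - 1. Try successive y:
y = 1: x² = 338·1² - 1 = 337, not a perfect square
y = 2: x² = 338·2² - 1 = 1351, not a perfect square
y = 3: x² = 338·3² - 1 = 3041, not a perfect square
...
y = 13: x² = 338·13² - 1 = 57121 = 239² ✓
Check: 239² - 338·13² = 57121 - 57122 = -1 ✓

x = 239, y = 13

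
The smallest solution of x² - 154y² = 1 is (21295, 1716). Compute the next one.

Solutions to x² - Dy² = 1 are generated by powers of (x₀ + y₀√D).
The next solution satisfies x₁ + y₁√154 = (x₀ + y₀√154)², giving:
x₁ = x₀² + 154y₀² = 21295² + 154·1716² = 453477025 + 453477024 = 906954049
y₁ = 2x₀y₀ = 2·21295·1716 = 73084440

Verify: 906954049² - 154·73084440² = 822565646997494401 - 822565646997494400 = 1 ✓

x = 906954049, y = 73084440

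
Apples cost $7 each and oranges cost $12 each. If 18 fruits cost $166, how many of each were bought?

Let a = apples, o = oranges.
a + o = 18
7a + 12o = 166
Substitute o = 18 - a:
7a + 12(18 - a) = 166
(7 - 12)a = 166 - 216
-5a = -50
a = 10, o = 18 - 10 = 8

Apples: 10, Oranges: 8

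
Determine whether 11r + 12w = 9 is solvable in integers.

Step 1: Compute gcd(11, 12).
gcd(11, 12) = 1

Step 2: Check divisibility.
Does 1 divide 9? 9 = 1 x 9, so yes.

By the theorem on linear Diophantine equations, 11r + 12w = 9 has integer solutions if and only if gcd(11, 12) divides 9. Since 1 | 9, solutions exist.

Yes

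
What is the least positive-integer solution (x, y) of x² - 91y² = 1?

We seek the smallest positive integers (x, y) with x² - 91y² = 1, i.e., x² = 91y² + 1.
Try successive y values:
y = 1: x² = 91·1² + 1 = 92, not a perfect square
y = 2: x² = 91·2² + 1 = 365, not a perfect square
y = 3: x² = 91·3² + 1 = 820, not a perfect square
... continuing the search (or via continued fractions) ...
y = 165: x² = 91·165² + 1 = 2477476, x = 1574 ✓

Verify: 1574² - 91·165² = 2477476 - 2477475 = 1 ✓

x = 1574, y = 165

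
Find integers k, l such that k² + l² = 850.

We need to find integers k, l > 0 such that k² + l² = 850.
Trying k = 3: l² = 850 - 3² = 850 - 9 = 841
l = 29
Check: 3² + 29² = 9 + 841 = 850 ✓

850 = 3² + 29²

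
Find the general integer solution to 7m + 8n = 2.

Step 1: Compute gcd(7, 8) = 1.
Since 1 divides 2, solutions exist.

Step 2: Find a particular solution using extended Euclidean algorithm.
We get m₀ = -2, n₀ = 2.
Check: 7*-2 + 8*2 = 2 = 2 ✓

Step 3: Write the general solution.
m = -2 + (8/1)t = -2 + 8t
n = 2 - (7/1)t = 2 - 7t
for any integer t.

m = -2 + 8t, n = 2 - 7t for integer t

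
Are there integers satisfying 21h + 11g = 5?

Step 1: Compute gcd(21, 11).
gcd(21, 11) = 1

Step 2: Check divisibility.
Does 1 divide 5? 5 = 1 x 5, so yes.

By the theorem on linear Diophantine equations, 21h + 11g = 5 has integer solutions if and only if gcd(21, 11) divides 5. Since 1 | 5, solutions exist.

Yes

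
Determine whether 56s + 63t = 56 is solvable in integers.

Step 1: Compute gcd(56, 63).
gcd(56, 63) = 7

Step 2: Check divisibility.
Does 7 divide 56? 56 = 7 x 8, so yes.

By the theorem on linear Diophantine equations, 56s + 63t = 56 has integer solutions if and only if gcd(56, 63) divides 56. Since 7 | 56, solutions exist.

Yes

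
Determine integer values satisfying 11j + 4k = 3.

Step 1: Check solvability.
gcd(11, 4) = 1
Since 1 divides 3, solutions exist.

Step 2: Apply extended Euclidean algorithm to find gcd.
We find integers such that 11*x0 + 4*y0 = 1

Step 3: Scale the particular solution.
Multiply by 3/1 = 3:
j = -3, k = 9

Step 4: Verify.
11*(-3) + 4*(9) = 3 = 3 ✓

j = -3, k = 9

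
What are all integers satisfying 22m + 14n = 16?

Step 1: Compute gcd(22, 14) = 2.
Since 2 divides 16, solutions exist.

Step 2: Find a particular solution using extended Euclidean algorithm.
We get m₀ = 16, n₀ = -24.
Check: 22*16 + 14*-24 = 16 = 16 ✓

Step 3: Write the general solution.
m = 16 + (14/2)t = 16 + 7t
n = -24 - (22/2)t = -24 - 11t
for any integer t.

m = 16 + 7t, n = -24 - 11t for integer t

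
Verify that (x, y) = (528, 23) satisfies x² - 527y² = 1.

Compute x² = 528² = 278784
Compute 527y² = 527·23² = 527·529 = 278783
x² - 527y² = 278784 - 278783 = 1
Since this equals 1, (528, 23) is a solution.

Yes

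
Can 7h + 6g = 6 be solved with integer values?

Step 1: Compute gcd(7, 6).
gcd(7, 6) = 1

Step 2: Check divisibility.
Does 1 divide 6? 6 = 1 x 6, so yes.

By the theorem on linear Diophantine equations, 7h + 6g = 6 has integer solutions if and only if gcd(7, 6) divides 6. Since 1 | 6, solutions exist.

Yes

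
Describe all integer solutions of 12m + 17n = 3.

Step 1: Compute gcd(12, 17) = 1.
Since 1 divides 3, solutions exist.

Step 2: Find a particular solution using extended Euclidean algorithm.
We get m₀ = -21, n₀ = 15.
Check: 12*-21 + 17*15 = 3 = 3 ✓

Step 3: Write the general solution.
m = -21 + (17/1)t = -21 + 17t
n = 15 - (12/1)t = 15 - 12t
for any integer t.

m = -21 + 17t, n = 15 - 12t for integer t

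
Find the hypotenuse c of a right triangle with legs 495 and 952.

c² = a² + b² = 495² + 952² = 245025 + 906304 = 1151329
c = sqrt(1151329) = 1073

1073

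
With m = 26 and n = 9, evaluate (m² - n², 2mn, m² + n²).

a = m² - n² = 676 - 81 = 595
b = 2mn = 2·26·9 = 468
c = m² + n² = 676 + 81 = 757
Verify: 595² + 468² = 354025 + 219024 = 573049 = 757² ✓

(595, 468, 757)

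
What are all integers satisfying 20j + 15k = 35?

Step 1: Compute gcd(20, 15) = 5.
Since 5 divides 35, solutions exist.

Step 2: Find a particular solution using extended Euclidean algorithm.
We get j₀ = 7, k₀ = -7.
Check: 20*7 + 15*-7 = 35 = 35 ✓

Step 3: Write the general solution.
j = 7 + (15/5)t = 7 + 3t
k = -7 - (20/5)t = -7 - 4t
for any integer t.

j = 7 + 3t, k = -7 - 4t for integer t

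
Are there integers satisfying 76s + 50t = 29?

Step 1: Compute gcd(76, 50).
gcd(76, 50) = 2

Step 2: Check divisibility.
Does 2 divide 29? 29 = 2 x 14 + 1, so no.

By the theorem on linear Diophantine equations, 76s + 50t = 29 has integer solutions if and only if gcd(76, 50) divides 29. Since 2 does not divide 29, no solutions exist.

No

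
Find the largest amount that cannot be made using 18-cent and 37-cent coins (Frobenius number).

For two coprime denominations a and b, the Frobenius number (largest value not representable as a non-negative combination) is ab - a - b.
Here gcd(18, 37) = 1, so they are coprime.
F(18, 37) = 18·37 - 18 - 37 = 666 - 55 = 611

611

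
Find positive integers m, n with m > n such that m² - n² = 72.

Factor: m² - n² = (m+n)(m-n) = 72.
We need two factors of 72 with the same parity.
Use m+n = 36 and m-n = 2 (product 36·2 = 72).
Adding: 2m = 38, so m = 19.
Subtracting: 2n = 34, so n = 17.
Check: 19² - 17² = 361 - 289 = 72 ✓

m = 19, n = 17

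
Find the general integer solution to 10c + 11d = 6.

Step 1: Compute gcd(10, 11) = 1.
Since 1 divides 6, solutions exist.

Step 2: Find a particular solution using extended Euclidean algorithm.
We get c₀ = -6, d₀ = 6.
Check: 10*-6 + 11*6 = 6 = 6 ✓

Step 3: Write the general solution.
c = -6 + (11/1)t = -6 + 11t
d = 6 - (10/1)t = 6 - 10t
for any integer t.

c = -6 + 11t, d = 6 - 10t for integer t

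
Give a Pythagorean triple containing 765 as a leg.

We need the other leg and hypotenuse such that 765² + x² = c².
Take x = 868, c = 1157: 765² + 868² = 585225 + 753424 = 1338649 = 1157² ✓
Triple: (765, 868, 1157)

(765, 868, 1157)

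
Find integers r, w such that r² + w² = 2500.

We need to find integers r, w > 0 such that r² + w² = 2500.
Trying r = 14: w² = 2500 - 14² = 2500 - 196 = 2304
w = 48
Check: 14² + 48² = 196 + 2304 = 2500 ✓

2500 = 14² + 48²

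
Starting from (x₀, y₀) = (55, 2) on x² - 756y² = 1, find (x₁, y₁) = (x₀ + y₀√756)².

Solutions to x² - Dy² = 1 are generated by powers of (x₀ + y₀√D).
The next solution satisfies x₁ + y₁√756 = (x₀ + y₀√756)², giving:
x₁ = x₀² + 756y₀² = 55² + 756·2² = 3025 + 3024 = 6049
y₁ = 2x₀y₀ = 2·55·2 = 220

Verify: 6049² - 756·220² = 36590401 - 36590400 = 1 ✓

x = 6049, y = 220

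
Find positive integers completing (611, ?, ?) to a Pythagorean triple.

We need the other leg and hypotenuse such that 611² + x² = c².
Take x = 1020, c = 1189: 611² + 1020² = 373321 + 1040400 = 1413721 = 1189² ✓
Triple: (611, 1020, 1189)

(611, 1020, 1189)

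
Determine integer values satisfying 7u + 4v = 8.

Step 1: Check solvability.
gcd(7, 4) = 1
Since 1 divides 8, solutions exist.

Step 2: Apply extended Euclidean algorithm to find gcd.
We find integers such that 7*x0 + 4*y0 = 1

Step 3: Scale the particular solution.
Multiply by 8/1 = 8:
u = -8, v = 16

Step 4: Verify.
7*(-8) + 4*(16) = 8 = 8 ✓

u = -8, v = 16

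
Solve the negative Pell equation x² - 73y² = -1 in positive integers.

We need x² = 73y² - 1. Try successive y:
y = 1: x² = 73·1² - 1 = 72, not a perfect square
y = 2: x² = 73·2² - 1 = 291, not a perfect square
y = 3: x² = 73·3² - 1 = 656, not a perfect square
...
y = 125: x² = 73·125² - 1 = 1140624 = 1068² ✓
Check: 1068² - 73·125² = 1140624 - 1140625 = -1 ✓

x = 1068, y = 125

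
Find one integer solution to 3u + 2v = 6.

Step 1: Check solvability.
gcd(3, 2) = 1
Since 1 divides 6, solutions exist.

Step 2: Apply extended Euclidean algorithm to find gcd.
We find integers such that 3*x0 + 2*y0 = 1

Step 3: Scale the particular solution.
Multiply by 6/1 = 6:
u = 6, v = -6

Step 4: Verify.
3*(6) + 2*(-6) = 6 = 6 ✓

u = 6, v = -6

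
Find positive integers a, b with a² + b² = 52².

We need a² + b² = 52² = 2704.
Trying: 20² + 48² = 400 + 2304 = 2704 ✓

(20, 48, 52)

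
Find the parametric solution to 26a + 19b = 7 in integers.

Step 1: Compute gcd(26, 19) = 1.
Since 1 divides 7, solutions exist.

Step 2: Find a particular solution using extended Euclidean algorithm.
We get a₀ = -56, b₀ = 77.
Check: 26*-56 + 19*77 = 7 = 7 ✓

Step 3: Write the general solution.
a = -56 + (19/1)t = -56 + 19t
b = 77 - (26/1)t = 77 - 26t
for any integer t.

a = -56 + 19t, b = 77 - 26t for integer t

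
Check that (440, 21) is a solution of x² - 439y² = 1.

Compute x² = 440² = 193600
Compute 439y² = 439·21² = 439·441 = 193599
x² - 439y² = 193600 - 193599 = 1
Since this equals 1, (440, 21) is a solution.

Yes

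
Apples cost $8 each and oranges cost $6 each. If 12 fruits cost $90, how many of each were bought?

Let a = apples, o = oranges.
a + o = 12
8a + 6o = 90
Substitute o = 12 - a:
8a + 6(12 - a) = 90
(8 - 6)a = 90 - 72
2a = 18
a = 9, o = 12 - 9 = 3

Apples: 9, Oranges: 3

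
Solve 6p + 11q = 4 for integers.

Step 1: Check solvability.
gcd(6, 11) = 1
Since 1 divides 4, solutions exist.

Step 2: Apply extended Euclidean algorithm to find gcd.
We find integers such that 6*x0 + 11*y0 = 1

Step 3: Scale the particular solution.
Multiply by 4/1 = 4:
p = 8, q = -4

Step 4: Verify.
6*(8) + 11*(-4) = 4 = 4 ✓

p = 8, q = -4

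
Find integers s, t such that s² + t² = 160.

We need to find integers s, t > 0 such that s² + t² = 160.
Trying s = 4: t² = 160 - 4² = 160 - 16 = 144
t = 12
Check: 4² + 12² = 16 + 144 = 160 ✓

160 = 4² + 12²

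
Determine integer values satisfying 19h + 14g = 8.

Step 1: Check solvability.
gcd(19, 14) = 1
Since 1 divides 8, solutions exist.

Step 2: Apply extended Euclidean algorithm to find gcd.
We find integers such that 19*x0 + 14*y0 = 1

Step 3: Scale the particular solution.
Multiply by 8/1 = 8:
h = 24, g = -32

Step 4: Verify.
19*(24) + 14*(-32) = 8 = 8 ✓

h = 24, g = -32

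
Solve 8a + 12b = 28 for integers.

Step 1: Check solvability.
gcd(8, 12) = 4
Since 4 divides 28, solutions exist.

Step 2: Apply extended Euclidean algorithm to find gcd.
We find integers such that 8*x0 + 12*y0 = 4

Step 3: Scale the particular solution.
Multiply by 28/4 = 7:
a = -7, b = 7

Step 4: Verify.
8*(-7) + 12*(7) = 28 = 28 ✓

a = -7, b = 7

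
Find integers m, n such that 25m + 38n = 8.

Step 1: Check solvability.
gcd(25, 38) = 1
Since 1 divides 8, solutions exist.

Step 2: Apply extended Euclidean algorithm to find gcd.
We find integers such that 25*x0 + 38*y0 = 1

Step 3: Scale the particular solution.
Multiply by 8/1 = 8:
m = -24, n = 16

Step 4: Verify.
25*(-24) + 38*(16) = 8 = 8 ✓

m = -24, n = 16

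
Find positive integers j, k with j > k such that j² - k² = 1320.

Factor: j² - k² = (j+k)(j-k) = 1320.
We need two factors of 1320 with the same parity.
Use j+k = 660 and j-k = 2 (product 660·2 = 1320).
Adding: 2j = 662, so j = 331.
Subtracting: 2k = 658, so k = 329.
Check: 331² - 329² = 109561 - 108241 = 1320 ✓

j = 331, k = 329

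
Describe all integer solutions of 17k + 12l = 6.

Step 1: Compute gcd(17, 12) = 1.
Since 1 divides 6, solutions exist.

Step 2: Find a particular solution using extended Euclidean algorithm.
We get k₀ = 30, l₀ = -42.
Check: 17*30 + 12*-42 = 6 = 6 ✓

Step 3: Write the general solution.
k = 30 + (12/1)t = 30 + 12t
l = -42 - (17/1)t = -42 - 17t
for any integer t.

k = 30 + 12t, l = -42 - 17t for integer t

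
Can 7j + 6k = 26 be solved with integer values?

Step 1: Compute gcd(7, 6).
gcd(7, 6) = 1

Step 2: Check divisibility.
Does 1 divide 26? 26 = 1 x 26, so yes.

By the theorem on linear Diophantine equations, 7j + 6k = 26 has integer solutions if and only if gcd(7, 6) divides 26. Since 1 | 26, solutions exist.

Yes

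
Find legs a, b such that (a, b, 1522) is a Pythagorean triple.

We need a² + b² = 1522² = 2316484.
Trying: 78² + 1520² = 6084 + 2310400 = 2316484 ✓

(78, 1520, 1522)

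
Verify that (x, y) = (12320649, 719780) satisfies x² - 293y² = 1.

Compute x² = 12320649² = 151798391781201
Compute 293y² = 293·719780² = 293·518083248400 = 151798391781200
x² - 293y² = 151798391781201 - 151798391781200 = 1
Since this equals 1, (12320649, 719780) is a solution.

Yes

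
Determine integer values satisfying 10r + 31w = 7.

Step 1: Check solvability.
gcd(10, 31) = 1
Since 1 divides 7, solutions exist.

Step 2: Apply extended Euclidean algorithm to find gcd.
We find integers such that 10*x0 + 31*y0 = 1

Step 3: Scale the particular solution.
Multiply by 7/1 = 7:
r = -21, w = 7

Step 4: Verify.
10*(-21) + 31*(7) = 7 = 7 ✓

r = -21, w = 7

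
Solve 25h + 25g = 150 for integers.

Step 1: Check solvability.
gcd(25, 25) = 25
Since 25 divides 150, solutions exist.

Step 2: Apply extended Euclidean algorithm to find gcd.
We find integers such that 25*x0 + 25*y0 = 25

Step 3: Scale the particular solution.
Multiply by 150/25 = 6:
h = 0, g = 6

Step 4: Verify.
25*(0) + 25*(6) = 150 = 150 ✓

h = 0, g = 6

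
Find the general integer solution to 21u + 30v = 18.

Step 1: Compute gcd(21, 30) = 3.
Since 3 divides 18, solutions exist.

Step 2: Find a particular solution using extended Euclidean algorithm.
We get u₀ = 18, v₀ = -12.
Check: 21*18 + 30*-12 = 18 = 18 ✓

Step 3: Write the general solution.
u = 18 + (30/3)t = 18 + 10t
v = -12 - (21/3)t = -12 - 7t
for any integer t.

u = 18 + 10t, v = -12 - 7t for integer t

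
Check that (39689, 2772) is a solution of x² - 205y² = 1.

Compute x² = 39689² = 1575216721
Compute 205y² = 205·2772² = 205·7683984 = 1575216720
x² - 205y² = 1575216721 - 1575216720 = 1
Since this equals 1, (39689, 2772) is a solution.

Yes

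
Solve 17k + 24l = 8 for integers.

Step 1: Check solvability.
gcd(17, 24) = 1
Since 1 divides 8, solutions exist.

Step 2: Apply extended Euclidean algorithm to find gcd.
We find integers such that 17*x0 + 24*y0 = 1

Step 3: Scale the particular solution.
Multiply by 8/1 = 8:
k = -56, l = 40

Step 4: Verify.
17*(-56) + 24*(40) = 8 = 8 ✓

k = -56, l = 40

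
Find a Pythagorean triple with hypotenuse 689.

We need a² + b² = 689² = 474721.
Trying: 111² + 680² = 12321 + 462400 = 474721 ✓

(111, 680, 689)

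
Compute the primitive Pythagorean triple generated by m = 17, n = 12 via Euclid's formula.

a = m² - n² = 17² - 12² = 289 - 144 = 145
b = 2mn = 2·17·12 = 408
c = m² + n² = 289 + 144 = 433
Verify: 145² + 408² = 21025 + 166464 = 187489 = 433² ✓

(145, 408, 433)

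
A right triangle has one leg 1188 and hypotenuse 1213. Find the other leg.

a² = c² - b² = 1471369 - 1411344 = 60025
a = 245

245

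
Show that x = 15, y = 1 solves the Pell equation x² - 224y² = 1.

Compute x² = 15² = 225
Compute 224y² = 224·1² = 224·1 = 224
x² - 224y² = 225 - 224 = 1
Since this equals 1, (15, 1) is a solution.

Yes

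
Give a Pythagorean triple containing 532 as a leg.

We need the other leg and hypotenuse such that 532² + x² = c².
Take x = 2499, c = 2555: 532² + 2499² = 283024 + 6245001 = 6528025 = 2555² ✓
Triple: (2499, 532, 2555)

(2499, 532, 2555)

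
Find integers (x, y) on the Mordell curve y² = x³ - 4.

Try small integer x values and check whether x³ - 4 is a perfect square.
x = 5: x³ - 4 = 5³ - 4 = 125 - 4 = 121
Is 121 a perfect square? 11² = 121 ✓
So (x, y) = (5, -11) is a solution.

x = 5, y = -11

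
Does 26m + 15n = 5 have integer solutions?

Step 1: Compute gcd(26, 15).
gcd(26, 15) = 1

Step 2: Check divisibility.
Does 1 divide 5? 5 = 1 x 5, so yes.

By the theorem on linear Diophantine equations, 26m + 15n = 5 has integer solutions if and only if gcd(26, 15) divides 5. Since 1 | 5, solutions exist.

Yes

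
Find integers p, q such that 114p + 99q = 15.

Step 1: Check solvability.
gcd(114, 99) = 3
Since 3 divides 15, solutions exist.

Step 2: Apply extended Euclidean algorithm to find gcd.
We find integers such that 114*x0 + 99*y0 = 3

Step 3: Scale the particular solution.
Multiply by 15/3 = 5:
p = -65, q = 75

Step 4: Verify.
114*(-65) + 99*(75) = 15 = 15 ✓

p = -65, q = 75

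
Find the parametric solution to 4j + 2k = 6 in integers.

Step 1: Compute gcd(4, 2) = 2.
Since 2 divides 6, solutions exist.

Step 2: Find a particular solution using extended Euclidean algorithm.
We get j₀ = 0, k₀ = 3.
Check: 4*0 + 2*3 = 6 = 6 ✓

Step 3: Write the general solution.
j = 0 + (2/2)t = 0 + 1t
k = 3 - (4/2)t = 3 - 2t
for any integer t.

j = 0 + 1t, k = 3 - 2t for integer t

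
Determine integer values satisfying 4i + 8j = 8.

Step 1: Check solvability.
gcd(4, 8) = 4
Since 4 divides 8, solutions exist.

Step 2: Apply extended Euclidean algorithm to find gcd.
We find integers such that 4*x0 + 8*y0 = 4

Step 3: Scale the particular solution.
Multiply by 8/4 = 2:
i = 2, j = 0

Step 4: Verify.
4*(2) + 8*(0) = 8 = 8 ✓

i = 2, j = 0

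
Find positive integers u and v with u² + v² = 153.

We need to find integers u, v > 0 such that u² + v² = 153.
Trying u = 3: v² = 153 - 3² = 153 - 9 = 144
v = 12
Check: 3² + 12² = 9 + 144 = 153 ✓

153 = 3² + 12²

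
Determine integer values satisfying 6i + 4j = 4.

Step 1: Check solvability.
gcd(6, 4) = 2
Since 2 divides 4, solutions exist.

Step 2: Apply extended Euclidean algorithm to find gcd.
We find integers such that 6*x0 + 4*y0 = 2

Step 3: Scale the particular solution.
Multiply by 4/2 = 2:
i = 2, j = -2

Step 4: Verify.
6*(2) + 4*(-2) = 4 = 4 ✓

i = 2, j = -2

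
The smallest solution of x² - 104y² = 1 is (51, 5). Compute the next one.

Solutions to x² - Dy² = 1 are generated by powers of (x₀ + y₀√D).
The next solution satisfies x₁ + y₁√104 = (x₀ + y₀√104)², giving:
x₁ = x₀² + 104y₀² = 51² + 104·5² = 2601 + 2600 = 5201
y₁ = 2x₀y₀ = 2·51·5 = 510

Verify: 5201² - 104·510² = 27050401 - 27050400 = 1 ✓

x = 5201, y = 510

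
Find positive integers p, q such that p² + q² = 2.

Search for p with 2 - p² a perfect square.
p = 1: 2 - 1² = 2 - 1 = 1 = 1² ✓
So p = 1, q = 1.

p = 1, q = 1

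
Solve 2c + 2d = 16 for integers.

Step 1: Check solvability.
gcd(2, 2) = 2
Since 2 divides 16, solutions exist.

Step 2: Apply extended Euclidean algorithm to find gcd.
We find integers such that 2*x0 + 2*y0 = 2

Step 3: Scale the particular solution.
Multiply by 16/2 = 8:
c = 0, d = 8

Step 4: Verify.
2*(0) + 2*(8) = 16 = 16 ✓

c = 0, d = 8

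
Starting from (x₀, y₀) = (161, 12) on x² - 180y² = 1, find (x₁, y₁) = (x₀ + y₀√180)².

Solutions to x² - Dy² = 1 are generated by powers of (x₀ + y₀√D).
The next solution satisfies x₁ + y₁√180 = (x₀ + y₀√180)², giving:
x₁ = x₀² + 180y₀² = 161² + 180·12² = 25921 + 25920 = 51841
y₁ = 2x₀y₀ = 2·161·12 = 3864

Verify: 51841² - 180·3864² = 2687489281 - 2687489280 = 1 ✓

x = 51841, y = 3864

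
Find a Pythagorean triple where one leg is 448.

We need the other leg and hypotenuse such that 448² + x² = c².
Take x = 975, c = 1073: 448² + 975² = 200704 + 950625 = 1151329 = 1073² ✓
Triple: (975, 448, 1073)

(975, 448, 1073)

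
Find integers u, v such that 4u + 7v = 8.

Step 1: Check solvability.
gcd(4, 7) = 1
Since 1 divides 8, solutions exist.

Step 2: Apply extended Euclidean algorithm to find gcd.
We find integers such that 4*x0 + 7*y0 = 1

Step 3: Scale the particular solution.
Multiply by 8/1 = 8:
u = 16, v = -8

Step 4: Verify.
4*(16) + 7*(-8) = 8 = 8 ✓

u = 16, v = -8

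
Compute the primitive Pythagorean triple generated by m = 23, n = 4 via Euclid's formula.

a = m² - n² = 23² - 4² = 529 - 16 = 513
b = 2mn = 2·23·4 = 184
c = m² + n² = 529 + 16 = 545
Verify: 513² + 184² = 263169 + 33856 = 297025 = 545² ✓

(513, 184, 545)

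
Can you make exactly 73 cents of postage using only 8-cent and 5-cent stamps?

We need non-negative x, y with 8x + 5y = 73.
gcd(8, 5) = 1 divides 73, so integer solutions exist.
Search for a non-negative one: x = 1 gives 5y = 73 - 8 = 65, so y = 13.
Check: 8·1 + 5·13 = 73 ✓

Yes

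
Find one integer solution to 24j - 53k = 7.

Step 1: Check solvability.
gcd(24, 53) = 1
Since 1 divides 7, solutions exist.

Step 2: Apply extended Euclidean algorithm to find gcd.
We find integers such that 24*x0 + 53*y0 = 1

Step 3: Scale the particular solution.
Multiply by 7/1 = 7:
j = -77, k = -35

Step 4: Verify.
24*(-77) - 53*(-35) = 7 = 7 ✓

j = -77, k = -35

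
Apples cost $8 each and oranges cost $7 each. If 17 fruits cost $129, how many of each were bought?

Let a = apples, o = oranges.
a + o = 17
8a + 7o = 129
Substitute o = 17 - a:
8a + 7(17 - a) = 129
(8 - 7)a = 129 - 119
1a = 10
a = 10, o = 17 - 10 = 7

Apples: 10, Oranges: 7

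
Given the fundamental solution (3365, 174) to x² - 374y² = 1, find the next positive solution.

Solutions to x² - Dy² = 1 are generated by powers of (x₀ + y₀√D).
The next solution satisfies x₁ + y₁√374 = (x₀ + y₀√374)², giving:
x₁ = x₀² + 374y₀² = 3365² + 374·174² = 11323225 + 11323224 = 22646449
y₁ = 2x₀y₀ = 2·3365·174 = 1171020

Verify: 22646449² - 374·1171020² = 512861652309601 - 512861652309600 = 1 ✓

x = 22646449, y = 1171020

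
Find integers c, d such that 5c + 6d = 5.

Step 1: Check solvability.
gcd(5, 6) = 1
Since 1 divides 5, solutions exist.

Step 2: Apply extended Euclidean algorithm to find gcd.
We find integers such that 5*x0 + 6*y0 = 1

Step 3: Scale the particular solution.
Multiply by 5/1 = 5:
c = -5, d = 5

Step 4: Verify.
5*(-5) + 6*(5) = 5 = 5 ✓

c = -5, d = 5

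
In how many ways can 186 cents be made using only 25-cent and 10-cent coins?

We need non-negative integers (x, y) with 25x + 10y = 186.
For each x from 0 to 7, check if (186 - 25x) is a non-negative multiple of 10.
Solutions (x, y): none
Count: 0

0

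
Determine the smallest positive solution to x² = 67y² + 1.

We seek the smallest positive integers (x, y) with x² - 67y² = 1, i.e., x² = 67y² + 1.
Try successive y values:
y = 1: x² = 67·1² + 1 = 68, not a perfect square
y = 2: x² = 67·2² + 1 = 269, not a perfect square
y = 3: x² = 67·3² + 1 = 604, not a perfect square
... continuing the search (or via continued fractions) ...
y = 5967: x² = 67·5967² + 1 = 2385540964, x = 48842 ✓

Verify: 48842² - 67·5967² = 2385540964 - 2385540963 = 1 ✓

x = 48842, y = 5967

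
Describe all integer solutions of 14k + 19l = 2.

Step 1: Compute gcd(14, 19) = 1.
Since 1 divides 2, solutions exist.

Step 2: Find a particular solution using extended Euclidean algorithm.
We get k₀ = -8, l₀ = 6.
Check: 14*-8 + 19*6 = 2 = 2 ✓

Step 3: Write the general solution.
k = -8 + (19/1)t = -8 + 19t
l = 6 - (14/1)t = 6 - 14t
for any integer t.

k = -8 + 19t, l = 6 - 14t for integer t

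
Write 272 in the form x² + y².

We need to find integers x, y > 0 such that x² + y² = 272.
Trying x = 4: y² = 272 - 4² = 272 - 16 = 256
y = 16
Check: 4² + 16² = 16 + 256 = 272 ✓

272 = 4² + 16²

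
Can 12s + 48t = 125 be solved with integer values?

Step 1: Compute gcd(12, 48).
gcd(12, 48) = 12

Step 2: Check divisibility.
Does 12 divide 125? 125 = 12 x 10 + 5, so no.

By the theorem on linear Diophantine equations, 12s + 48t = 125 has integer solutions if and only if gcd(12, 48) divides 125. Since 12 does not divide 125, no solutions exist.

No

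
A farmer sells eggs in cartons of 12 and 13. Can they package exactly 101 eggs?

We need non-negative a, b with 12a + 13b = 101.
gcd(12, 13) = 1 divides 101.
Try a = 3: 13b = 101 - 36 = 65, so b = 5.
One way: 3 cartons of 12 and 5 cartons of 13.

Yes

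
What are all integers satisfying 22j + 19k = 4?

Step 1: Compute gcd(22, 19) = 1.
Since 1 divides 4, solutions exist.

Step 2: Find a particular solution using extended Euclidean algorithm.
We get j₀ = -24, k₀ = 28.
Check: 22*-24 + 19*28 = 4 = 4 ✓

Step 3: Write the general solution.
j = -24 + (19/1)t = -24 + 19t
k = 28 - (22/1)t = 28 - 22t
for any integer t.

j = -24 + 19t, k = 28 - 22t for integer t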